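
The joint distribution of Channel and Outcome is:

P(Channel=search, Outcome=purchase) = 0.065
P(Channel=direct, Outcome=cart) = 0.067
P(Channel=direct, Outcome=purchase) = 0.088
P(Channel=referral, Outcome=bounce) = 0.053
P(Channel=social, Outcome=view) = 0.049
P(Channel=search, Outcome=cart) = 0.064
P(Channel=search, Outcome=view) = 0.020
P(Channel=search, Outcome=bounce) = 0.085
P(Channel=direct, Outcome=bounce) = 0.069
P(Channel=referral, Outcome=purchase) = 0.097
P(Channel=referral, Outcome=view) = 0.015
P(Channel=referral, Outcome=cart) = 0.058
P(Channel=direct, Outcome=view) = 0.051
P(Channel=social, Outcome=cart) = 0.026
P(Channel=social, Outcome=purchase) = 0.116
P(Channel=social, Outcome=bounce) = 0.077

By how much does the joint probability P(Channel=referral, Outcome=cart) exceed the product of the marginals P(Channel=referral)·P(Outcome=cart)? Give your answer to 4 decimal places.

0.0101

P(Channel=referral) = 0.053 + 0.015 + 0.058 + 0.097 = 0.223.
P(Outcome=cart) = 0.064 + 0.026 + 0.067 + 0.058 = 0.215.
P(Channel=referral, Outcome=cart) − P(Channel=referral)P(Outcome=cart) = 0.058 − 0.223×0.215 = 0.0101.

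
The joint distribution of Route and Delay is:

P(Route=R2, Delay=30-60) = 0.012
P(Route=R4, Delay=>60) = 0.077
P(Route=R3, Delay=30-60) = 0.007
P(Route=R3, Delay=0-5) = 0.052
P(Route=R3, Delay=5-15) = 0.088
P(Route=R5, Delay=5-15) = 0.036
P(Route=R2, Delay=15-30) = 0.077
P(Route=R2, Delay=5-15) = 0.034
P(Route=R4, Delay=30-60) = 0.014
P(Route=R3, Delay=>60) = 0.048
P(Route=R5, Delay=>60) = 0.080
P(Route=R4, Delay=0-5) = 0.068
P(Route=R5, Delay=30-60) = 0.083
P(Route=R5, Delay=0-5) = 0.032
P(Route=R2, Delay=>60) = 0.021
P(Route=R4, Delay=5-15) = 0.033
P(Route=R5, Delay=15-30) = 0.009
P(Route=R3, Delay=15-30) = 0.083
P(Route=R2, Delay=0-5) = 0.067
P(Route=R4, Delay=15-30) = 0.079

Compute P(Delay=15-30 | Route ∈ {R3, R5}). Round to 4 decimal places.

P(Route=R3) = 0.052 + 0.088 + 0.083 + 0.007 + 0.048 = 0.278.
P(Route=R5) = 0.032 + 0.036 + 0.009 + 0.083 + 0.080 = 0.240.
P(Route ∈ {R3, R5}) = 0.278 + 0.240 = 0.518; P(Delay=15-30, Route ∈ {R3, R5}) = 0.083 + 0.009 = 0.092.
P(Delay=15-30 | Route ∈ {R3, R5}) = 0.092/0.518 = 0.1776.

0.1776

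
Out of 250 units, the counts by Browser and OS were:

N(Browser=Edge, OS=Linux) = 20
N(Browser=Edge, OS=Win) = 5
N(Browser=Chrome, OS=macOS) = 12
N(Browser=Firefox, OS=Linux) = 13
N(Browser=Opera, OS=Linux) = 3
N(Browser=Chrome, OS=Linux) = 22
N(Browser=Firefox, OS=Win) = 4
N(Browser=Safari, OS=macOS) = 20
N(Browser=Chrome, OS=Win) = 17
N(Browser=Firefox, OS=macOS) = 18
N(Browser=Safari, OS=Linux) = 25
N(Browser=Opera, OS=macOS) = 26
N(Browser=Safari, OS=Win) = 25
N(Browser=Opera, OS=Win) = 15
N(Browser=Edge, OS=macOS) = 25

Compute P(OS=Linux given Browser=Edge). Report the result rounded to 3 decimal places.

0.400

Total with Browser=Edge: 5 + 25 + 20 = 50.
P(OS=Linux | Browser=Edge) = 20/50 = 0.400.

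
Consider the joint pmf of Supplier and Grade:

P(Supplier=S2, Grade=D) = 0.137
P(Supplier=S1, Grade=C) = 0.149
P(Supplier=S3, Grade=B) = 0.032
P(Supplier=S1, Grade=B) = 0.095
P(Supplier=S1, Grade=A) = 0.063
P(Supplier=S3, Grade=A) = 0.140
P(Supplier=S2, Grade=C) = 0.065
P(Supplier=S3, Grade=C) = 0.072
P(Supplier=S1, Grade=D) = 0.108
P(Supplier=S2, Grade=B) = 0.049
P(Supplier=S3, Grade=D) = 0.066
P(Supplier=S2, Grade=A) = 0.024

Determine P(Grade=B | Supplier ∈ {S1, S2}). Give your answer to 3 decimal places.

P(Supplier=S1) = 0.063 + 0.095 + 0.149 + 0.108 = 0.415.
P(Supplier=S2) = 0.024 + 0.049 + 0.065 + 0.137 = 0.275.
P(Supplier ∈ {S1, S2}) = 0.415 + 0.275 = 0.690; P(Grade=B, Supplier ∈ {S1, S2}) = 0.095 + 0.049 = 0.144.
P(Grade=B | Supplier ∈ {S1, S2}) = 0.144/0.690 = 0.209.

0.209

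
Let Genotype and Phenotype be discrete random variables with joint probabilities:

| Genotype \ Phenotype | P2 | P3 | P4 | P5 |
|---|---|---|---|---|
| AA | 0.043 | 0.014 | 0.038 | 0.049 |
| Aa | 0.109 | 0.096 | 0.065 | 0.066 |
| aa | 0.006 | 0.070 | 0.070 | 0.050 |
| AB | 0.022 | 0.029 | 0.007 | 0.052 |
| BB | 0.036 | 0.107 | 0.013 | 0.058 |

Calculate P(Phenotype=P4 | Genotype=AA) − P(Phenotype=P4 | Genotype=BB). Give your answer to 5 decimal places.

P(Genotype=AA) = 0.043 + 0.014 + 0.038 + 0.049 = 0.144; P(Phenotype=P4 | Genotype=AA) = 0.038/0.144 = 0.263889.
P(Genotype=BB) = 0.036 + 0.107 + 0.013 + 0.058 = 0.214; P(Phenotype=P4 | Genotype=BB) = 0.013/0.214 = 0.060748.
Difference = 0.20314.

0.20314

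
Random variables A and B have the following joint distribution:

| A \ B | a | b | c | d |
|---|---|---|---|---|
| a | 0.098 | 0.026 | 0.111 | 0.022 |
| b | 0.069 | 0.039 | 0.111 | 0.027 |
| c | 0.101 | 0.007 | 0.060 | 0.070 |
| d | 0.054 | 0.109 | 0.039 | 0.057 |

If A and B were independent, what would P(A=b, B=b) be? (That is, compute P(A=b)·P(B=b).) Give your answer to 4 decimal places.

P(A=b) = 0.069 + 0.039 + 0.111 + 0.027 = 0.246.
P(B=b) = 0.026 + 0.039 + 0.007 + 0.109 = 0.181.
Product: 0.246 × 0.181 = 0.0445.

0.0445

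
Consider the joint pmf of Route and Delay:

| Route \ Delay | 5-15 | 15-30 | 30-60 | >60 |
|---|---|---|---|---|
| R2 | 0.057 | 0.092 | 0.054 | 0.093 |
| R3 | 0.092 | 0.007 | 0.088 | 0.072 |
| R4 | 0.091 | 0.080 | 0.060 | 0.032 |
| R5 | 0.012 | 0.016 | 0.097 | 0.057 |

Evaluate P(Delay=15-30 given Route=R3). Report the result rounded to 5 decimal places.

P(Route=R3) = 0.092 + 0.007 + 0.088 + 0.072 = 0.259.
P(Delay=15-30 | Route=R3) = 0.007/0.259 = 0.02703.

0.02703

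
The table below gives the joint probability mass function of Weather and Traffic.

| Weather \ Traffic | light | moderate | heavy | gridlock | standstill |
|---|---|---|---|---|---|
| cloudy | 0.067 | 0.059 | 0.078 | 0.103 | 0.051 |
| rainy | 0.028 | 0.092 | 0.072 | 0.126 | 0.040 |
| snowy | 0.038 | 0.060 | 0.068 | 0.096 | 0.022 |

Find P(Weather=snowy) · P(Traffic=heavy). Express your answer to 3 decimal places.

P(Weather=snowy) = 0.038 + 0.060 + 0.068 + 0.096 + 0.022 = 0.284.
P(Traffic=heavy) = 0.078 + 0.072 + 0.068 = 0.218.
Product: 0.284 × 0.218 = 0.062.

0.062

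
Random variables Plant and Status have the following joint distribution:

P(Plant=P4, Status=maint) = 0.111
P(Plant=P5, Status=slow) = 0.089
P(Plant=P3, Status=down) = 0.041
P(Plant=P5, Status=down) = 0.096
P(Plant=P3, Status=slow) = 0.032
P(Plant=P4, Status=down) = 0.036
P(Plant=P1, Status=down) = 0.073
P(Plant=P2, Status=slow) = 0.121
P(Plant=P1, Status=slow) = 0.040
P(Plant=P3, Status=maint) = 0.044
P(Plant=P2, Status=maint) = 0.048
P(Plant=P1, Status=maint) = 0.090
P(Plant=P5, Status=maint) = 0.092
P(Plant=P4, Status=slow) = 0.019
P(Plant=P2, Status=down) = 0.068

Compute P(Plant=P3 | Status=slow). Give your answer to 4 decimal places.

0.1063

P(Status=slow) = 0.040 + 0.121 + 0.032 + 0.019 + 0.089 = 0.301.
P(Plant=P3 | Status=slow) = 0.032/0.301 = 0.1063.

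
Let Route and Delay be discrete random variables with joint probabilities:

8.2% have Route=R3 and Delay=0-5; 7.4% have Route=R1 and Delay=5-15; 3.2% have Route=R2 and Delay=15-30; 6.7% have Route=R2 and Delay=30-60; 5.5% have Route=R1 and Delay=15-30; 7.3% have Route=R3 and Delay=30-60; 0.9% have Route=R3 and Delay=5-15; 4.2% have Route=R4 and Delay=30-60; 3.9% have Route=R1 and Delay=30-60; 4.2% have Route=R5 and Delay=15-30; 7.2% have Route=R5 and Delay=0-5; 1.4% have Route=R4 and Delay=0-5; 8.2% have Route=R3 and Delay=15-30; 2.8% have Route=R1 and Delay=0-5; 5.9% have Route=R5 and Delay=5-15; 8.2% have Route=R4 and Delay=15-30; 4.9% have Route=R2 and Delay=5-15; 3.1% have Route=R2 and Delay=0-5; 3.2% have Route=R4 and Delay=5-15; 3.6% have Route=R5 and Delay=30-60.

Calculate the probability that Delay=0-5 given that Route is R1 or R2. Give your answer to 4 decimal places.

P(Route=R1) = 0.028 + 0.074 + 0.055 + 0.039 = 0.196.
P(Route=R2) = 0.031 + 0.049 + 0.032 + 0.067 = 0.179.
P(Route ∈ {R1, R2}) = 0.196 + 0.179 = 0.375; P(Delay=0-5, Route ∈ {R1, R2}) = 0.028 + 0.031 = 0.059.
P(Delay=0-5 | Route ∈ {R1, R2}) = 0.059/0.375 = 0.1573.

0.1573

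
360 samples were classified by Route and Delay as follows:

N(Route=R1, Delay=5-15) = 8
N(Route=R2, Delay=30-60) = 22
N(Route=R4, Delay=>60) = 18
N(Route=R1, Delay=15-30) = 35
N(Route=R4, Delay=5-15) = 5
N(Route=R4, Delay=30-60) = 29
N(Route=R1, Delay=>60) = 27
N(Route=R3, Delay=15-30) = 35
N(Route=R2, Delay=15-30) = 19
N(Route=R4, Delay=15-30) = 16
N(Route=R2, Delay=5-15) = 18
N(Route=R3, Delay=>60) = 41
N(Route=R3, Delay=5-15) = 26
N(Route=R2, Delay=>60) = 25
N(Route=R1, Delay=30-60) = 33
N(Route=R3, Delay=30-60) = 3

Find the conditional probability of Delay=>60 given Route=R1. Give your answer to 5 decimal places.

0.26214

Total with Route=R1: 8 + 35 + 33 + 27 = 103.
P(Delay=>60 | Route=R1) = 27/103 = 0.26214.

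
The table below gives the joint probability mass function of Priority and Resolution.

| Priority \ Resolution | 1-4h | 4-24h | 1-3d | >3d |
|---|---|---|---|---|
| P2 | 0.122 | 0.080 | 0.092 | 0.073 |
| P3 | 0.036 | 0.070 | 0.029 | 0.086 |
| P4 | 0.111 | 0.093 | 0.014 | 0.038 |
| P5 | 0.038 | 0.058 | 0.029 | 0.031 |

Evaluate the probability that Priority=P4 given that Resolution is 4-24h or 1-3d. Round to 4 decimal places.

0.2301

P(Resolution=4-24h) = 0.080 + 0.070 + 0.093 + 0.058 = 0.301.
P(Resolution=1-3d) = 0.092 + 0.029 + 0.014 + 0.029 = 0.164.
P(Resolution ∈ {4-24h, 1-3d}) = 0.301 + 0.164 = 0.465; P(Priority=P4, Resolution ∈ {4-24h, 1-3d}) = 0.093 + 0.014 = 0.107.
P(Priority=P4 | Resolution ∈ {4-24h, 1-3d}) = 0.107/0.465 = 0.2301.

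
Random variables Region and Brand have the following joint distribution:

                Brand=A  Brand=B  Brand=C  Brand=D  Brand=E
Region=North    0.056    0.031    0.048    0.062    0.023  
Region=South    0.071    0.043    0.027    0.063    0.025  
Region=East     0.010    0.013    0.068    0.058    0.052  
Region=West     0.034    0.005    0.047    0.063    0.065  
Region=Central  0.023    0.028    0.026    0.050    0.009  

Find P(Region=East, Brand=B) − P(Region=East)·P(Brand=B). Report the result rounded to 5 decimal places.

-0.01112

P(Region=East) = 0.010 + 0.013 + 0.068 + 0.058 + 0.052 = 0.201.
P(Brand=B) = 0.031 + 0.043 + 0.013 + 0.005 + 0.028 = 0.120.
P(Region=East, Brand=B) − P(Region=East)P(Brand=B) = 0.013 − 0.201×0.120 = -0.01112.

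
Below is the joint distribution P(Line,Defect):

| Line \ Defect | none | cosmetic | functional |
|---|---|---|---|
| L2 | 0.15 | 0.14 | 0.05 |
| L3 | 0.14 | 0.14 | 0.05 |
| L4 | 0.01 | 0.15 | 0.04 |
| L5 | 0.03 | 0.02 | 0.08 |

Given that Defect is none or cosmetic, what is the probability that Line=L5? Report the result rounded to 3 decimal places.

P(Defect=none) = 0.15 + 0.14 + 0.01 + 0.03 = 0.33.
P(Defect=cosmetic) = 0.14 + 0.14 + 0.15 + 0.02 = 0.45.
P(Defect ∈ {none, cosmetic}) = 0.33 + 0.45 = 0.78; P(Line=L5, Defect ∈ {none, cosmetic}) = 0.03 + 0.02 = 0.05.
P(Line=L5 | Defect ∈ {none, cosmetic}) = 0.05/0.78 = 0.064.

0.064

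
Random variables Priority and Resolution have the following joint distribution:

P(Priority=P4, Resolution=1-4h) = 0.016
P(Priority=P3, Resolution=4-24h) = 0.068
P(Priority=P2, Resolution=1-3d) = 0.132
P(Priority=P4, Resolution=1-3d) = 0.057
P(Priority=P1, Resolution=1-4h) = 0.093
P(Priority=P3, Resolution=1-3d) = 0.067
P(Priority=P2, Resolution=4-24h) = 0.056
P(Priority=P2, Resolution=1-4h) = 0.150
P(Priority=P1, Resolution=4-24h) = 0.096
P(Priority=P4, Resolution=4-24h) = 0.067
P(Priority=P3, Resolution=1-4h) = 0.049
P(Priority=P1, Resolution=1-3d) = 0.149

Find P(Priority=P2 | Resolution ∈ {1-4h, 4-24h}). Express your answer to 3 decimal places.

P(Resolution=1-4h) = 0.093 + 0.150 + 0.049 + 0.016 = 0.308.
P(Resolution=4-24h) = 0.096 + 0.056 + 0.068 + 0.067 = 0.287.
P(Resolution ∈ {1-4h, 4-24h}) = 0.308 + 0.287 = 0.595; P(Priority=P2, Resolution ∈ {1-4h, 4-24h}) = 0.150 + 0.056 = 0.206.
P(Priority=P2 | Resolution ∈ {1-4h, 4-24h}) = 0.206/0.595 = 0.346.

0.346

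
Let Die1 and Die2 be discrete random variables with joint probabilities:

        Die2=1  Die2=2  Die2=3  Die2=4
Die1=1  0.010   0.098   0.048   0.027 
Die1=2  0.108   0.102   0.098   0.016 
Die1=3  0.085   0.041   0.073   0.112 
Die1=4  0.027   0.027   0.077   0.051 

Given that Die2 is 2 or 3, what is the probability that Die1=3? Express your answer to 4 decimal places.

P(Die2=2) = 0.098 + 0.102 + 0.041 + 0.027 = 0.268.
P(Die2=3) = 0.048 + 0.098 + 0.073 + 0.077 = 0.296.
P(Die2 ∈ {2, 3}) = 0.268 + 0.296 = 0.564; P(Die1=3, Die2 ∈ {2, 3}) = 0.041 + 0.073 = 0.114.
P(Die1=3 | Die2 ∈ {2, 3}) = 0.114/0.564 = 0.2021.

0.2021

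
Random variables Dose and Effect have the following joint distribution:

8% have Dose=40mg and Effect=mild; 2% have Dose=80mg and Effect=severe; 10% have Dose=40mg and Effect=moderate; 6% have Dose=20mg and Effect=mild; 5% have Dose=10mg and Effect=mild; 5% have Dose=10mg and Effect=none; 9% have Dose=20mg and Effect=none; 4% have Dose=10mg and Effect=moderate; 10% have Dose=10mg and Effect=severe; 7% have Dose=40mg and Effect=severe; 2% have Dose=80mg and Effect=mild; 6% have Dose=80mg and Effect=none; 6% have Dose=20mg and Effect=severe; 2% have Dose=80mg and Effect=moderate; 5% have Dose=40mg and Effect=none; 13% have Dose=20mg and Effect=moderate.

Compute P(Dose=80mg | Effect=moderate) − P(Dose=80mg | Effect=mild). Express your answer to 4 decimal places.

P(Effect=moderate) = 0.04 + 0.13 + 0.10 + 0.02 = 0.29; P(Dose=80mg | Effect=moderate) = 0.02/0.29 = 0.06897.
P(Effect=mild) = 0.05 + 0.06 + 0.08 + 0.02 = 0.21; P(Dose=80mg | Effect=mild) = 0.02/0.21 = 0.09524.
Difference = -0.0263.

-0.0263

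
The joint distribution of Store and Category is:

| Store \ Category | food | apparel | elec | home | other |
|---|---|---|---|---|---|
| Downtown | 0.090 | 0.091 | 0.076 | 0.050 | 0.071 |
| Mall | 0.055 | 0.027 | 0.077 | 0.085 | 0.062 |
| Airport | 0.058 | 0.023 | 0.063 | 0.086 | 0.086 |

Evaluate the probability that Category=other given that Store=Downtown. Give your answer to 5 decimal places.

0.18783

P(Store=Downtown) = 0.090 + 0.091 + 0.076 + 0.050 + 0.071 = 0.378.
P(Category=other | Store=Downtown) = 0.071/0.378 = 0.18783.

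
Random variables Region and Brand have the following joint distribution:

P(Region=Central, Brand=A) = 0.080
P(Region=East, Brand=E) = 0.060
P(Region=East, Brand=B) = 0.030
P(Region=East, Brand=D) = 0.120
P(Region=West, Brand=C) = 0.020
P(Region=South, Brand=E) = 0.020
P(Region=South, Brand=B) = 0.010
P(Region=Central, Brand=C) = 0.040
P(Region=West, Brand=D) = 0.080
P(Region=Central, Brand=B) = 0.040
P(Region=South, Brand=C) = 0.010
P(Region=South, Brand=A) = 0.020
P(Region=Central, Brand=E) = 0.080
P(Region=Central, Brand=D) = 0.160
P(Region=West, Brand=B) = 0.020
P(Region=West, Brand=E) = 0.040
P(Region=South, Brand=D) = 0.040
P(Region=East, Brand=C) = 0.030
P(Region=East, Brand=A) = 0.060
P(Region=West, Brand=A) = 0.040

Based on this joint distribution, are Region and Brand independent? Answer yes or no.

Every cell satisfies P(Region,Brand) = P(Region)·P(Brand). For instance P(Region=East) = 0.300, P(Brand=B) = 0.100, and 0.300×0.100 = 0.030 matches the joint entry. So Region and Brand are independent.

yes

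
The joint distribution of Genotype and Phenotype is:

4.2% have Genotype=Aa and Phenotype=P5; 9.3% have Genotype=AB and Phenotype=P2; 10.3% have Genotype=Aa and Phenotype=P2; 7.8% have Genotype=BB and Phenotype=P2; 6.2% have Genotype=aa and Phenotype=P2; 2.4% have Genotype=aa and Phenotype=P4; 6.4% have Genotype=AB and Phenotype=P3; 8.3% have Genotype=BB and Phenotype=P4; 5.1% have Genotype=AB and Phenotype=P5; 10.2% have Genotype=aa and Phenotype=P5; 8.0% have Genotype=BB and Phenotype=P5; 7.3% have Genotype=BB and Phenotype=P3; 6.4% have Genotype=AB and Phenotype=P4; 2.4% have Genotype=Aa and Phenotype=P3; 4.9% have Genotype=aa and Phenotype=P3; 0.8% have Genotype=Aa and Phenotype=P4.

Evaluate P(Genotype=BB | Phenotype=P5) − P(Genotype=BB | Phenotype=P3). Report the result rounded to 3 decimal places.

P(Phenotype=P5) = 0.042 + 0.102 + 0.051 + 0.080 = 0.275; P(Genotype=BB | Phenotype=P5) = 0.080/0.275 = 0.2909.
P(Phenotype=P3) = 0.024 + 0.049 + 0.064 + 0.073 = 0.210; P(Genotype=BB | Phenotype=P3) = 0.073/0.210 = 0.3476.
Difference = -0.057.

-0.057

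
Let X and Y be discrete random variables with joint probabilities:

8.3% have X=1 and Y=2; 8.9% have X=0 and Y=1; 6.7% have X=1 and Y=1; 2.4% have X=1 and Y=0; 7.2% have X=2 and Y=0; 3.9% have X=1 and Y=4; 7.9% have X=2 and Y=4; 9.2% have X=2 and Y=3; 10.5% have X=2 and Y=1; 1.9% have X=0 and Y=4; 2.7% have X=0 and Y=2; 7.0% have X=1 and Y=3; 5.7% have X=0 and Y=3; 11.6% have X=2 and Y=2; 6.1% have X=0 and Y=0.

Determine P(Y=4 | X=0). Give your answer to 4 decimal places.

P(X=0) = 0.061 + 0.089 + 0.027 + 0.057 + 0.019 = 0.253.
P(Y=4 | X=0) = 0.019/0.253 = 0.0751.

0.0751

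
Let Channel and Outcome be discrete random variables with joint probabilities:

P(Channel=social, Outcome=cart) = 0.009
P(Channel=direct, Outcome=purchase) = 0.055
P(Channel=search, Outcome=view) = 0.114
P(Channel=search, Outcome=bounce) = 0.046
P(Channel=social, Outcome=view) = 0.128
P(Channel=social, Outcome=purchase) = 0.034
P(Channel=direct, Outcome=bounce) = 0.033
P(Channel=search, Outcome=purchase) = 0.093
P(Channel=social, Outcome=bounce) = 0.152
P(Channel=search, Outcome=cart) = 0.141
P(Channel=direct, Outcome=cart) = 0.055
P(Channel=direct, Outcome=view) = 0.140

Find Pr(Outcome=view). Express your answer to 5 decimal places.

P(Outcome=view) = 0.114 + 0.128 + 0.140 = 0.382.

0.38200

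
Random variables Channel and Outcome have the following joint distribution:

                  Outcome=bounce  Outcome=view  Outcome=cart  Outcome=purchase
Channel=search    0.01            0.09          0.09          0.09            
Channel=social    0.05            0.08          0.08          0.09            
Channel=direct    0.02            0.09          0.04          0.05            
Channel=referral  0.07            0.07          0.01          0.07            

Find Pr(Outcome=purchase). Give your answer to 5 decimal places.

P(Outcome=purchase) = 0.09 + 0.09 + 0.05 + 0.07 = 0.30.

0.30000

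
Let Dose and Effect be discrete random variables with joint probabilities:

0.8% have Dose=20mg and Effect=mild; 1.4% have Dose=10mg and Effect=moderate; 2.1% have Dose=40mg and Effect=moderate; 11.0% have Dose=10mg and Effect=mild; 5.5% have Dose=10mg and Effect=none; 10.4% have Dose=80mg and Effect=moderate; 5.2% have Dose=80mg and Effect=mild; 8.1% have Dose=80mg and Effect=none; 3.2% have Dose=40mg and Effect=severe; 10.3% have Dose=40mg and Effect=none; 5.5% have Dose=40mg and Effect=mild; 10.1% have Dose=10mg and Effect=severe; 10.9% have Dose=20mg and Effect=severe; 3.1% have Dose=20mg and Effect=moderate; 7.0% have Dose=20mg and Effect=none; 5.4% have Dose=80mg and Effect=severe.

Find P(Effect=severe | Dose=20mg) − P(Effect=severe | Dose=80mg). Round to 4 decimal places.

0.3144

P(Dose=20mg) = 0.070 + 0.008 + 0.031 + 0.109 = 0.218; P(Effect=severe | Dose=20mg) = 0.109/0.218 = 0.50000.
P(Dose=80mg) = 0.081 + 0.052 + 0.104 + 0.054 = 0.291; P(Effect=severe | Dose=80mg) = 0.054/0.291 = 0.18557.
Difference = 0.3144.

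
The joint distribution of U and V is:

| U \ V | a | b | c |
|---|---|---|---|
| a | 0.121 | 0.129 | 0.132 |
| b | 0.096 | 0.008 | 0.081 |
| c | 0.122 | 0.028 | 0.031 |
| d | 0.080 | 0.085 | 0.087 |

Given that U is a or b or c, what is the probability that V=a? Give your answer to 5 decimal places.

P(U=a) = 0.121 + 0.129 + 0.132 = 0.382.
P(U=b) = 0.096 + 0.008 + 0.081 = 0.185.
P(U=c) = 0.122 + 0.028 + 0.031 = 0.181.
P(U ∈ {a, b, c}) = 0.382 + 0.185 + 0.181 = 0.748; P(V=a, U ∈ {a, b, c}) = 0.121 + 0.096 + 0.122 = 0.339.
P(V=a | U ∈ {a, b, c}) = 0.339/0.748 = 0.45321.

0.45321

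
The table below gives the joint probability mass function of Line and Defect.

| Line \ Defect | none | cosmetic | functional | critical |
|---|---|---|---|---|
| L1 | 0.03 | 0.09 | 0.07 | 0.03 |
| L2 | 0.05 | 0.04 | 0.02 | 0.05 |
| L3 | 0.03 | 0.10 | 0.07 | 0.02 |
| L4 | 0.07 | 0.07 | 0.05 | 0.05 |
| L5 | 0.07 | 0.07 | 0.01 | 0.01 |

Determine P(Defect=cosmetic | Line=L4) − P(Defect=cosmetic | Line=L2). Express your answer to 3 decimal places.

P(Line=L4) = 0.07 + 0.07 + 0.05 + 0.05 = 0.24; P(Defect=cosmetic | Line=L4) = 0.07/0.24 = 0.2917.
P(Line=L2) = 0.05 + 0.04 + 0.02 + 0.05 = 0.16; P(Defect=cosmetic | Line=L2) = 0.04/0.16 = 0.2500.
Difference = 0.042.

0.042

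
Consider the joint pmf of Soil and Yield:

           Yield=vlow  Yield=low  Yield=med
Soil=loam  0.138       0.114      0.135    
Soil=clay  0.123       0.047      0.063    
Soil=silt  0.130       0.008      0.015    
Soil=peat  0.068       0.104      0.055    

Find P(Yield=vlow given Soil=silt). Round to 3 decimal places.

P(Soil=silt) = 0.130 + 0.008 + 0.015 = 0.153.
P(Yield=vlow | Soil=silt) = 0.130/0.153 = 0.850.

0.850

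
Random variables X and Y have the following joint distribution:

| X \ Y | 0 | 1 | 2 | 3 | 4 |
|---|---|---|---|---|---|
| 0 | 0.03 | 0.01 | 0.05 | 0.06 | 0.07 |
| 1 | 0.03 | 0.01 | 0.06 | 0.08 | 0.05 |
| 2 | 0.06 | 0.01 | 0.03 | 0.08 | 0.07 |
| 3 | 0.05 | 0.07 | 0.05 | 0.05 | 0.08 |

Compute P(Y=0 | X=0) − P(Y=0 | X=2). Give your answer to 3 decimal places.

P(X=0) = 0.03 + 0.01 + 0.05 + 0.06 + 0.07 = 0.22; P(Y=0 | X=0) = 0.03/0.22 = 0.1364.
P(X=2) = 0.06 + 0.01 + 0.03 + 0.08 + 0.07 = 0.25; P(Y=0 | X=2) = 0.06/0.25 = 0.2400.
Difference = -0.104.

-0.104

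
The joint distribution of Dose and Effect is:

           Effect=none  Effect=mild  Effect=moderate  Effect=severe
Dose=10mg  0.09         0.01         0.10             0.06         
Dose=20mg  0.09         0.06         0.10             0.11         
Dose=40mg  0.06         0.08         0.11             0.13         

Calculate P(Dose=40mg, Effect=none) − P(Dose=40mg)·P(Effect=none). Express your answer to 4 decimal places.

-0.0312

P(Dose=40mg) = 0.06 + 0.08 + 0.11 + 0.13 = 0.38.
P(Effect=none) = 0.09 + 0.09 + 0.06 = 0.24.
P(Dose=40mg, Effect=none) − P(Dose=40mg)P(Effect=none) = 0.06 − 0.38×0.24 = -0.0312.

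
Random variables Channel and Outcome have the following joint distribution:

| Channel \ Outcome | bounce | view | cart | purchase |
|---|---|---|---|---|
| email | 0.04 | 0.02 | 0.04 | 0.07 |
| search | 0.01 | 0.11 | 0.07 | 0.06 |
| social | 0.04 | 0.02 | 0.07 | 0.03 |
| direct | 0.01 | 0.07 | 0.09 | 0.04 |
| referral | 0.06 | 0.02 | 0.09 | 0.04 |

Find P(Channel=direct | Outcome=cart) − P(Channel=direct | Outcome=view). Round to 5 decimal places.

P(Outcome=cart) = 0.04 + 0.07 + 0.07 + 0.09 + 0.09 = 0.36; P(Channel=direct | Outcome=cart) = 0.09/0.36 = 0.250000.
P(Outcome=view) = 0.02 + 0.11 + 0.02 + 0.07 + 0.02 = 0.24; P(Channel=direct | Outcome=view) = 0.07/0.24 = 0.291667.
Difference = -0.04167.

-0.04167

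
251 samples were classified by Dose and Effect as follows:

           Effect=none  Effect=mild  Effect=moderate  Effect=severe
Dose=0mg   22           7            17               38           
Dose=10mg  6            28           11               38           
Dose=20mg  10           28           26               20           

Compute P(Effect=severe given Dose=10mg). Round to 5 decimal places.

Total with Dose=10mg: 6 + 28 + 11 + 38 = 83.
P(Effect=severe | Dose=10mg) = 38/83 = 0.45783.

0.45783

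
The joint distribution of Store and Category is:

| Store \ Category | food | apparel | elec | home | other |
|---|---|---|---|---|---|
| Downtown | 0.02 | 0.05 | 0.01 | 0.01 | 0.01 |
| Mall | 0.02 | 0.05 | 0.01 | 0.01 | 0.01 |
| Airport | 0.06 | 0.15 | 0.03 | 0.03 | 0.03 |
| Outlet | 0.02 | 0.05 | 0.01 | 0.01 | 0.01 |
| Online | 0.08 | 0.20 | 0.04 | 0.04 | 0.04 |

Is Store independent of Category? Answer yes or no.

Every cell satisfies P(Store,Category) = P(Store)·P(Category). For instance P(Store=Online) = 0.40, P(Category=food) = 0.20, and 0.40×0.20 = 0.08 matches the joint entry. So Store and Category are independent.

yes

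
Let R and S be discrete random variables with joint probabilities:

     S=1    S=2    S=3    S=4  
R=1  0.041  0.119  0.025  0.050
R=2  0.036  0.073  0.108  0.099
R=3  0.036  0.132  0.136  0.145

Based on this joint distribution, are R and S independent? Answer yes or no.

no

P(R=1) = 0.235 and P(S=2) = 0.324, so their product is 0.07614, but P(R=1, S=2) = 0.119. Since these differ, R and S are not independent.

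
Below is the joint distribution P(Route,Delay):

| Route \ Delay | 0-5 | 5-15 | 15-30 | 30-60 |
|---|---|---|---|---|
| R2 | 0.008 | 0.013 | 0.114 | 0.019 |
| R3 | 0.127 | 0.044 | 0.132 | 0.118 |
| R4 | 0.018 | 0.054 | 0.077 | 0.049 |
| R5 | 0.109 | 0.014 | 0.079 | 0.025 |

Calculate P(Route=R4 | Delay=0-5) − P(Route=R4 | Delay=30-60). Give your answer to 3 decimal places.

P(Delay=0-5) = 0.008 + 0.127 + 0.018 + 0.109 = 0.262; P(Route=R4 | Delay=0-5) = 0.018/0.262 = 0.0687.
P(Delay=30-60) = 0.019 + 0.118 + 0.049 + 0.025 = 0.211; P(Route=R4 | Delay=30-60) = 0.049/0.211 = 0.2322.
Difference = -0.164.

-0.164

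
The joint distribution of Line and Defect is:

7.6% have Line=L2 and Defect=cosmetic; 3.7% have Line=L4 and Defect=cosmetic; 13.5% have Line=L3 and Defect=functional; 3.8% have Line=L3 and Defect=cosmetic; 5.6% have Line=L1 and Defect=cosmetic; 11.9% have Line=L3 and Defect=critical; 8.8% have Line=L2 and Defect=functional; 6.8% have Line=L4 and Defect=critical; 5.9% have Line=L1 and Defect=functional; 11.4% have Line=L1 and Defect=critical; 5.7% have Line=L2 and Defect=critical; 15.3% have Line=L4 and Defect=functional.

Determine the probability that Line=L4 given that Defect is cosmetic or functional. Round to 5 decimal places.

P(Defect=cosmetic) = 0.056 + 0.076 + 0.038 + 0.037 = 0.207.
P(Defect=functional) = 0.059 + 0.088 + 0.135 + 0.153 = 0.435.
P(Defect ∈ {cosmetic, functional}) = 0.207 + 0.435 = 0.642; P(Line=L4, Defect ∈ {cosmetic, functional}) = 0.037 + 0.153 = 0.190.
P(Line=L4 | Defect ∈ {cosmetic, functional}) = 0.190/0.642 = 0.29595.

0.29595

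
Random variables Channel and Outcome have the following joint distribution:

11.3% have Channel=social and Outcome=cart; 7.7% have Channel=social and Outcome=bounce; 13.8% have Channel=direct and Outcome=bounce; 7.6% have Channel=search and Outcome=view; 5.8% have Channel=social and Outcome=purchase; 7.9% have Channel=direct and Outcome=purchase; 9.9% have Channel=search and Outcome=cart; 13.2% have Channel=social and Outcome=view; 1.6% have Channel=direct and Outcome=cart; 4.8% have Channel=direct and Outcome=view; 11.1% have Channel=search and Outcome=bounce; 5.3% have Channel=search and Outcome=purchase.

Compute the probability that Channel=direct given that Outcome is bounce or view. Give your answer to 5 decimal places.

P(Outcome=bounce) = 0.111 + 0.077 + 0.138 = 0.326.
P(Outcome=view) = 0.076 + 0.132 + 0.048 = 0.256.
P(Outcome ∈ {bounce, view}) = 0.326 + 0.256 = 0.582; P(Channel=direct, Outcome ∈ {bounce, view}) = 0.138 + 0.048 = 0.186.
P(Channel=direct | Outcome ∈ {bounce, view}) = 0.186/0.582 = 0.31959.

0.31959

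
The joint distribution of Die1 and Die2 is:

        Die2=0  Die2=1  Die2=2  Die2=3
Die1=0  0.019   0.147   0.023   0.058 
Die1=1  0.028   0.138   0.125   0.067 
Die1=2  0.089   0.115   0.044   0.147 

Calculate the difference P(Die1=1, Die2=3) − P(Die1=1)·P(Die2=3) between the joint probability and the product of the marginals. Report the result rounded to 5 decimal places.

P(Die1=1) = 0.028 + 0.138 + 0.125 + 0.067 = 0.358.
P(Die2=3) = 0.058 + 0.067 + 0.147 = 0.272.
P(Die1=1, Die2=3) − P(Die1=1)P(Die2=3) = 0.067 − 0.358×0.272 = -0.03038.

-0.03038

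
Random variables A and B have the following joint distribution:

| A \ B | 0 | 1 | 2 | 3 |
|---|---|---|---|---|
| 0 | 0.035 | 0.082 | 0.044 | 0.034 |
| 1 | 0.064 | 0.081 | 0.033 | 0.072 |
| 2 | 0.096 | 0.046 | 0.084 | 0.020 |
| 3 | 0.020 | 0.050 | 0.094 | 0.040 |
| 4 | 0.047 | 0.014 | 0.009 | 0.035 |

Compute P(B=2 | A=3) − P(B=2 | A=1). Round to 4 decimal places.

P(A=3) = 0.020 + 0.050 + 0.094 + 0.040 = 0.204; P(B=2 | A=3) = 0.094/0.204 = 0.46078.
P(A=1) = 0.064 + 0.081 + 0.033 + 0.072 = 0.250; P(B=2 | A=1) = 0.033/0.250 = 0.13200.
Difference = 0.3288.

0.3288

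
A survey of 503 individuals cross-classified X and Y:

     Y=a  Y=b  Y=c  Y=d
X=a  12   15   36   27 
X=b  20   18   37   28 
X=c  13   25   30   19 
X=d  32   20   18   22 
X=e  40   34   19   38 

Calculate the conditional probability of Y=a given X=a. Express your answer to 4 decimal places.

0.1333

Total with X=a: 12 + 15 + 36 + 27 = 90.
P(Y=a | X=a) = 12/90 = 0.1333.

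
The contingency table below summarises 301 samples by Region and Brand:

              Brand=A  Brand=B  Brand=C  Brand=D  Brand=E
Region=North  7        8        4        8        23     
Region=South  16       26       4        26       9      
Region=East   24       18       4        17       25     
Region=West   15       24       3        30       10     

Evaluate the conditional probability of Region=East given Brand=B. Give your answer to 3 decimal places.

0.237

Total with Brand=B: 8 + 26 + 18 + 24 = 76.
P(Region=East | Brand=B) = 18/76 = 0.237.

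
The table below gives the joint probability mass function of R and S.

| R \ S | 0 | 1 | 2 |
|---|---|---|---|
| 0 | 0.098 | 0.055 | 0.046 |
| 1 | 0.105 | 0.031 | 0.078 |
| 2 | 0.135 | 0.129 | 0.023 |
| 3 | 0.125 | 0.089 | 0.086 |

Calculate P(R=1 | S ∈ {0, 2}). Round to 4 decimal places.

P(S=0) = 0.098 + 0.105 + 0.135 + 0.125 = 0.463.
P(S=2) = 0.046 + 0.078 + 0.023 + 0.086 = 0.233.
P(S ∈ {0, 2}) = 0.463 + 0.233 = 0.696; P(R=1, S ∈ {0, 2}) = 0.105 + 0.078 = 0.183.
P(R=1 | S ∈ {0, 2}) = 0.183/0.696 = 0.2629.

0.2629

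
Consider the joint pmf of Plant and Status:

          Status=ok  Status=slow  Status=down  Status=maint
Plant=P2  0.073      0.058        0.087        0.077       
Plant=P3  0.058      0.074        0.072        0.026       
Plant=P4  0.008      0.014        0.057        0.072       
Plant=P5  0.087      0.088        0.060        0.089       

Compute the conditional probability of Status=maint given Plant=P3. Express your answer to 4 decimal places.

0.1130

P(Plant=P3) = 0.058 + 0.074 + 0.072 + 0.026 = 0.230.
P(Status=maint | Plant=P3) = 0.026/0.230 = 0.1130.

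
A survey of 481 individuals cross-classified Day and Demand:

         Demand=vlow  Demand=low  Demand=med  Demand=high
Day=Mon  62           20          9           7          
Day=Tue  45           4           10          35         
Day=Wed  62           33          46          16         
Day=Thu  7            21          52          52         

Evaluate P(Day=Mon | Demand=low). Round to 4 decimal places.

Total with Demand=low: 20 + 4 + 33 + 21 = 78.
P(Day=Mon | Demand=low) = 20/78 = 0.2564.

0.2564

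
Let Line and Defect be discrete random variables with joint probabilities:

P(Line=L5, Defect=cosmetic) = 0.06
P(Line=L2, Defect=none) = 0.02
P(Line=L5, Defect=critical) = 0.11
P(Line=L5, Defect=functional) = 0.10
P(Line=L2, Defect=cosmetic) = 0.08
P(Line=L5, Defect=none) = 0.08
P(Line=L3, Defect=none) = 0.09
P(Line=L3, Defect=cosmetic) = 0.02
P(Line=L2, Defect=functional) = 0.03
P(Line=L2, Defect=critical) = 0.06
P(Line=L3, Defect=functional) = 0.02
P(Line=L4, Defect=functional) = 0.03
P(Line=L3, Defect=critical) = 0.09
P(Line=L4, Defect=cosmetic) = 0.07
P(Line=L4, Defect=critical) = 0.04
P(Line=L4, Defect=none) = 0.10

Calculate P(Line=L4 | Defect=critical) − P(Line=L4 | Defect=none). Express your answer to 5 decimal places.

P(Defect=critical) = 0.06 + 0.09 + 0.04 + 0.11 = 0.30; P(Line=L4 | Defect=critical) = 0.04/0.30 = 0.133333.
P(Defect=none) = 0.02 + 0.09 + 0.10 + 0.08 = 0.29; P(Line=L4 | Defect=none) = 0.10/0.29 = 0.344828.
Difference = -0.21149.

-0.21149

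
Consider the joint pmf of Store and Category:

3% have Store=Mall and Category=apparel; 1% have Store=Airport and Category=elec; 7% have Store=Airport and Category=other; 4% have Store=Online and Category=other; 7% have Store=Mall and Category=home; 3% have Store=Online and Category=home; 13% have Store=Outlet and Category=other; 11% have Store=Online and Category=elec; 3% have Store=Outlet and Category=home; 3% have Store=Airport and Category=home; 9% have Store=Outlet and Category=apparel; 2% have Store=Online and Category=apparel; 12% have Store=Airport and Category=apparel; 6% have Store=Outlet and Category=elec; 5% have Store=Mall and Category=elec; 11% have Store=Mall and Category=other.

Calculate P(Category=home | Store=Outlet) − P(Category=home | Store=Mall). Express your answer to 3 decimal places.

-0.172

P(Store=Outlet) = 0.09 + 0.06 + 0.03 + 0.13 = 0.31; P(Category=home | Store=Outlet) = 0.03/0.31 = 0.0968.
P(Store=Mall) = 0.03 + 0.05 + 0.07 + 0.11 = 0.26; P(Category=home | Store=Mall) = 0.07/0.26 = 0.2692.
Difference = -0.172.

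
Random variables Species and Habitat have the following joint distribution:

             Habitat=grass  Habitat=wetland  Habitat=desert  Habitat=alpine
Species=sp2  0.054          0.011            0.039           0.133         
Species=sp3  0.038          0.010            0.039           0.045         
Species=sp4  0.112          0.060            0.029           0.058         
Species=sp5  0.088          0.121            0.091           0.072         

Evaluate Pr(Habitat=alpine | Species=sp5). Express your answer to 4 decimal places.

P(Species=sp5) = 0.088 + 0.121 + 0.091 + 0.072 = 0.372.
P(Habitat=alpine | Species=sp5) = 0.072/0.372 = 0.1935.

0.1935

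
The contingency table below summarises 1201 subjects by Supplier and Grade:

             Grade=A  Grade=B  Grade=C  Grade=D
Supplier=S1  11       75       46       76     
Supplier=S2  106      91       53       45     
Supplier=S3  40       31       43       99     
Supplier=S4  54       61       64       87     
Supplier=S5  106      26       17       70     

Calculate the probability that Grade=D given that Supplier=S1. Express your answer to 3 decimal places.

0.365

Total with Supplier=S1: 11 + 75 + 46 + 76 = 208.
P(Grade=D | Supplier=S1) = 76/208 = 0.365.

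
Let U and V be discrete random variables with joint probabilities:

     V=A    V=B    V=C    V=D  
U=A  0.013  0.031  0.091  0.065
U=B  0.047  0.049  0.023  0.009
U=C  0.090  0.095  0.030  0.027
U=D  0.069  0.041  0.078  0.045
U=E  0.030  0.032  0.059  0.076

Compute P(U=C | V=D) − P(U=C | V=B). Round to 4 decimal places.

-0.2614

P(V=D) = 0.065 + 0.009 + 0.027 + 0.045 + 0.076 = 0.222; P(U=C | V=D) = 0.027/0.222 = 0.12162.
P(V=B) = 0.031 + 0.049 + 0.095 + 0.041 + 0.032 = 0.248; P(U=C | V=B) = 0.095/0.248 = 0.38306.
Difference = -0.2614.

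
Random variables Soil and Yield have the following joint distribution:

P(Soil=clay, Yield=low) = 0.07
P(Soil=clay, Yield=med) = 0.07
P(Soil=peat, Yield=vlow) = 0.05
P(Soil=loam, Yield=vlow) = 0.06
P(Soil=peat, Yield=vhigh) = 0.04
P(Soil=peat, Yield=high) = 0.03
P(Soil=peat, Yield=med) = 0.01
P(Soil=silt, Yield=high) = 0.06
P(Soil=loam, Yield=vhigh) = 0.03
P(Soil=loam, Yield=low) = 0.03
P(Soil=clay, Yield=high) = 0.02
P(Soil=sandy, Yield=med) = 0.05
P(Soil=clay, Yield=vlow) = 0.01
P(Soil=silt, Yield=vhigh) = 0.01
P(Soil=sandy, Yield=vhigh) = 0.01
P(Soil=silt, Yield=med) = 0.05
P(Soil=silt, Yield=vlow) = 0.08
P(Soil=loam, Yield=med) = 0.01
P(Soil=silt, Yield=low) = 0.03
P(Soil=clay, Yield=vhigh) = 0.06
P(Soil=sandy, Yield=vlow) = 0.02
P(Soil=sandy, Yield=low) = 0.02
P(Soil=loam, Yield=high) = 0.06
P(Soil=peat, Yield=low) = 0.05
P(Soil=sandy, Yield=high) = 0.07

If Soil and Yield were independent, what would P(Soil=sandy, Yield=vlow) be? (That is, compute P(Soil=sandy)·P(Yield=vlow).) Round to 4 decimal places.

0.0374

P(Soil=sandy) = 0.02 + 0.02 + 0.05 + 0.07 + 0.01 = 0.17.
P(Yield=vlow) = 0.02 + 0.06 + 0.01 + 0.08 + 0.05 = 0.22.
Product: 0.17 × 0.22 = 0.0374.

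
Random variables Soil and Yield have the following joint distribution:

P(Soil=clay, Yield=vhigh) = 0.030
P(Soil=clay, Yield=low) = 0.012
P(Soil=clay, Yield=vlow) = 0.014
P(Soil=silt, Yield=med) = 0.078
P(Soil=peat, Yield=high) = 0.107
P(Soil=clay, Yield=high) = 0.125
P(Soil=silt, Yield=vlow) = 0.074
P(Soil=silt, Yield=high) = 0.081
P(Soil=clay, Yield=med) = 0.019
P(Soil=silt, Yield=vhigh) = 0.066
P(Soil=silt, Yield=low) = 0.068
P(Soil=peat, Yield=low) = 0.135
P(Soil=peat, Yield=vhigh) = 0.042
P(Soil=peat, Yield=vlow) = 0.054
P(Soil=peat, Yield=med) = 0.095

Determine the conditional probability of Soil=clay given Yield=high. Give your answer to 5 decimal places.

0.39936

P(Yield=high) = 0.125 + 0.081 + 0.107 = 0.313.
P(Soil=clay | Yield=high) = 0.125/0.313 = 0.39936.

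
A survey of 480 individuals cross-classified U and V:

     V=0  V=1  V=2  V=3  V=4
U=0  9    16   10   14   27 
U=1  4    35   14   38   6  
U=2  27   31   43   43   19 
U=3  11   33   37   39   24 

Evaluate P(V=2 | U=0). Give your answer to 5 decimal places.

0.13158

Total with U=0: 9 + 16 + 10 + 14 + 27 = 76.
P(V=2 | U=0) = 10/76 = 0.13158.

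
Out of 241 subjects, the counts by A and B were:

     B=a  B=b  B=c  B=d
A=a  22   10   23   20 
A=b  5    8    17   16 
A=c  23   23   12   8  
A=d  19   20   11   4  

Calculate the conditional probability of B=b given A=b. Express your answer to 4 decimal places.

Total with A=b: 5 + 8 + 17 + 16 = 46.
P(B=b | A=b) = 8/46 = 0.1739.

0.1739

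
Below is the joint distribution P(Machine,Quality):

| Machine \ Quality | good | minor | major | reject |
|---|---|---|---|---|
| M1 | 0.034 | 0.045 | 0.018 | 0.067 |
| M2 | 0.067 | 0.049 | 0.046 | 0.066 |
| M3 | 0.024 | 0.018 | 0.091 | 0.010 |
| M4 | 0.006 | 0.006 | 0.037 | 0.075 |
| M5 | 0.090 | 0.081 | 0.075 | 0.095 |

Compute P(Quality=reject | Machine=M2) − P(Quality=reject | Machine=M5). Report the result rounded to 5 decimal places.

0.01088

P(Machine=M2) = 0.067 + 0.049 + 0.046 + 0.066 = 0.228; P(Quality=reject | Machine=M2) = 0.066/0.228 = 0.289474.
P(Machine=M5) = 0.090 + 0.081 + 0.075 + 0.095 = 0.341; P(Quality=reject | Machine=M5) = 0.095/0.341 = 0.278592.
Difference = 0.01088.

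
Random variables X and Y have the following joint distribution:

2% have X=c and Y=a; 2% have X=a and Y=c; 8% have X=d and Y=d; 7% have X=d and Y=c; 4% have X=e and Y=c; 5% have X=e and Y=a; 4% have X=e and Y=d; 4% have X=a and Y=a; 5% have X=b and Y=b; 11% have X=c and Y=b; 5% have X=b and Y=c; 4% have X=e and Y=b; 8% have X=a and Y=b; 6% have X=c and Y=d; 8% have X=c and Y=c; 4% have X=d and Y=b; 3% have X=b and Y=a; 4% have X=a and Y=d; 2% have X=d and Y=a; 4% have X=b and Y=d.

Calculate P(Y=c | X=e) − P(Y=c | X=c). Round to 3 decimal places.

P(X=e) = 0.05 + 0.04 + 0.04 + 0.04 = 0.17; P(Y=c | X=e) = 0.04/0.17 = 0.2353.
P(X=c) = 0.02 + 0.11 + 0.08 + 0.06 = 0.27; P(Y=c | X=c) = 0.08/0.27 = 0.2963.
Difference = -0.061.

-0.061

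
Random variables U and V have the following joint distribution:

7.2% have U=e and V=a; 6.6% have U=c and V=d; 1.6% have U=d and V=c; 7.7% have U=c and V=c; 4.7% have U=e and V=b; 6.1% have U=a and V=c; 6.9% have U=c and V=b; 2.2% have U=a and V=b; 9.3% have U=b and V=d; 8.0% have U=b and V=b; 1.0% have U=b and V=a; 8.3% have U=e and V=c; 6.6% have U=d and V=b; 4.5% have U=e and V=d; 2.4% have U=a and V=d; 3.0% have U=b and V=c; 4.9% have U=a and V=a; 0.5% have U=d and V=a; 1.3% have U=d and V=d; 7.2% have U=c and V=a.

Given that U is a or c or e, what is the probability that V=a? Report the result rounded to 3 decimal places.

0.281

P(U=a) = 0.049 + 0.022 + 0.061 + 0.024 = 0.156.
P(U=c) = 0.072 + 0.069 + 0.077 + 0.066 = 0.284.
P(U=e) = 0.072 + 0.047 + 0.083 + 0.045 = 0.247.
P(U ∈ {a, c, e}) = 0.156 + 0.284 + 0.247 = 0.687; P(V=a, U ∈ {a, c, e}) = 0.049 + 0.072 + 0.072 = 0.193.
P(V=a | U ∈ {a, c, e}) = 0.193/0.687 = 0.281.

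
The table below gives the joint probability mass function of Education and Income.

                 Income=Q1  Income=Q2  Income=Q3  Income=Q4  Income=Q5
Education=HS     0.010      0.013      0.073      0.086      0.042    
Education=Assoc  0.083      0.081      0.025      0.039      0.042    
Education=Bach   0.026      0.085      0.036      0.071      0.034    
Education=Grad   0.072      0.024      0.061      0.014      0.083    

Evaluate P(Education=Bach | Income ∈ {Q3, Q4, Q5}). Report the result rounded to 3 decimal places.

P(Income=Q3) = 0.073 + 0.025 + 0.036 + 0.061 = 0.195.
P(Income=Q4) = 0.086 + 0.039 + 0.071 + 0.014 = 0.210.
P(Income=Q5) = 0.042 + 0.042 + 0.034 + 0.083 = 0.201.
P(Income ∈ {Q3, Q4, Q5}) = 0.195 + 0.210 + 0.201 = 0.606; P(Education=Bach, Income ∈ {Q3, Q4, Q5}) = 0.036 + 0.071 + 0.034 = 0.141.
P(Education=Bach | Income ∈ {Q3, Q4, Q5}) = 0.141/0.606 = 0.233.

0.233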